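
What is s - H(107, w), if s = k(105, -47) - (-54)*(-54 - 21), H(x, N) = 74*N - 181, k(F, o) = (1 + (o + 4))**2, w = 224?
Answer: -18681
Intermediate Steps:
k(F, o) = (5 + o)**2 (k(F, o) = (1 + (4 + o))**2 = (5 + o)**2)
H(x, N) = -181 + 74*N
s = -2286 (s = (5 - 47)**2 - (-54)*(-54 - 21) = (-42)**2 - (-54)*(-75) = 1764 - 1*4050 = 1764 - 4050 = -2286)
s - H(107, w) = -2286 - (-181 + 74*224) = -2286 - (-181 + 16576) = -2286 - 1*16395 = -2286 - 16395 = -18681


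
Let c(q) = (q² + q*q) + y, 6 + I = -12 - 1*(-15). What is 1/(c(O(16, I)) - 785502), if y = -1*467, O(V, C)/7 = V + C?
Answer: -1/769407 ≈ -1.2997e-6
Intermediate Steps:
I = -3 (I = -6 + (-12 - 1*(-15)) = -6 + (-12 + 15) = -6 + 3 = -3)
O(V, C) = 7*C + 7*V (O(V, C) = 7*(V + C) = 7*(C + V) = 7*C + 7*V)
y = -467
c(q) = -467 + 2*q² (c(q) = (q² + q*q) - 467 = (q² + q²) - 467 = 2*q² - 467 = -467 + 2*q²)
1/(c(O(16, I)) - 785502) = 1/((-467 + 2*(7*(-3) + 7*16)²) - 785502) = 1/((-467 + 2*(-21 + 112)²) - 785502) = 1/((-467 + 2*91²) - 785502) = 1/((-467 + 2*8281) - 785502) = 1/((-467 + 16562) - 785502) = 1/(16095 - 785502) = 1/(-769407) = -1/769407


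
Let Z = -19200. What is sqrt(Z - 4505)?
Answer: I*sqrt(23705) ≈ 153.96*I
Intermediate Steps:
sqrt(Z - 4505) = sqrt(-19200 - 4505) = sqrt(-23705) = I*sqrt(23705)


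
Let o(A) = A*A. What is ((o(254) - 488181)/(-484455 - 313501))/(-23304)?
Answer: -423665/18595566624 ≈ -2.2783e-5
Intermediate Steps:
o(A) = A²
((o(254) - 488181)/(-484455 - 313501))/(-23304) = ((254² - 488181)/(-484455 - 313501))/(-23304) = ((64516 - 488181)/(-797956))*(-1/23304) = -423665*(-1/797956)*(-1/23304) = (423665/797956)*(-1/23304) = -423665/18595566624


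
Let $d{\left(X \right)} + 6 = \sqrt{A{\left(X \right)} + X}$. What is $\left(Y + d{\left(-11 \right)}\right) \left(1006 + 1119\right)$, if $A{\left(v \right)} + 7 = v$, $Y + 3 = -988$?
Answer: $-2118625 + 2125 i \sqrt{29} \approx -2.1186 \cdot 10^{6} + 11443.0 i$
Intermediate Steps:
$Y = -991$ ($Y = -3 - 988 = -991$)
$A{\left(v \right)} = -7 + v$
$d{\left(X \right)} = -6 + \sqrt{-7 + 2 X}$ ($d{\left(X \right)} = -6 + \sqrt{\left(-7 + X\right) + X} = -6 + \sqrt{-7 + 2 X}$)
$\left(Y + d{\left(-11 \right)}\right) \left(1006 + 1119\right) = \left(-991 - \left(6 - \sqrt{-7 + 2 \left(-11\right)}\right)\right) \left(1006 + 1119\right) = \left(-991 - \left(6 - \sqrt{-7 - 22}\right)\right) 2125 = \left(-991 - \left(6 - \sqrt{-29}\right)\right) 2125 = \left(-991 - \left(6 - i \sqrt{29}\right)\right) 2125 = \left(-997 + i \sqrt{29}\right) 2125 = -2118625 + 2125 i \sqrt{29}$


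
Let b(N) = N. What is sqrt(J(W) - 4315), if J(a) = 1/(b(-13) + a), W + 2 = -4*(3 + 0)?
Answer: I*sqrt(349518)/9 ≈ 65.689*I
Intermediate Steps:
W = -14 (W = -2 - 4*(3 + 0) = -2 - 4*3 = -2 - 2*6 = -2 - 12 = -14)
J(a) = 1/(-13 + a)
sqrt(J(W) - 4315) = sqrt(1/(-13 - 14) - 4315) = sqrt(1/(-27) - 4315) = sqrt(-1/27 - 4315) = sqrt(-116506/27) = I*sqrt(349518)/9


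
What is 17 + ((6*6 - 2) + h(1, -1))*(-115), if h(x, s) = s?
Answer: -3778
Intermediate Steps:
17 + ((6*6 - 2) + h(1, -1))*(-115) = 17 + ((6*6 - 2) - 1)*(-115) = 17 + ((36 - 2) - 1)*(-115) = 17 + (34 - 1)*(-115) = 17 + 33*(-115) = 17 - 3795 = -3778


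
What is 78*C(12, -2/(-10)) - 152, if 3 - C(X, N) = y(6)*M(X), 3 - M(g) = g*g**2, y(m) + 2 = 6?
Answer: 538282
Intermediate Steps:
y(m) = 4 (y(m) = -2 + 6 = 4)
M(g) = 3 - g**3 (M(g) = 3 - g*g**2 = 3 - g**3)
C(X, N) = -9 + 4*X**3 (C(X, N) = 3 - 4*(3 - X**3) = 3 - (12 - 4*X**3) = 3 + (-12 + 4*X**3) = -9 + 4*X**3)
78*C(12, -2/(-10)) - 152 = 78*(-9 + 4*12**3) - 152 = 78*(-9 + 4*1728) - 152 = 78*(-9 + 6912) - 152 = 78*6903 - 152 = 538434 - 152 = 538282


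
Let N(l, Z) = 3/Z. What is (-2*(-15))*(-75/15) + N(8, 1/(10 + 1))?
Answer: -117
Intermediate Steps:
(-2*(-15))*(-75/15) + N(8, 1/(10 + 1)) = (-2*(-15))*(-75/15) + 3/(1/(10 + 1)) = 30*(-75*1/15) + 3/(1/11) = 30*(-5) + 3/(1/11) = -150 + 3*11 = -150 + 33 = -117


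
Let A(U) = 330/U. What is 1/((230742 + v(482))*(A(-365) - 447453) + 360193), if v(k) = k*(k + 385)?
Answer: -73/21187107575771 ≈ -3.4455e-12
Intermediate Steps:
v(k) = k*(385 + k)
1/((230742 + v(482))*(A(-365) - 447453) + 360193) = 1/((230742 + 482*(385 + 482))*(330/(-365) - 447453) + 360193) = 1/((230742 + 482*867)*(330*(-1/365) - 447453) + 360193) = 1/((230742 + 417894)*(-66/73 - 447453) + 360193) = 1/(648636*(-32664135/73) + 360193) = 1/(-21187133869860/73 + 360193) = 1/(-21187107575771/73) = -73/21187107575771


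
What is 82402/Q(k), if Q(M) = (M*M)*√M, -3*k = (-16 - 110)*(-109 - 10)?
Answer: -41201*I*√102/8917861428 ≈ -4.666e-5*I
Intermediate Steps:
k = -4998 (k = -(-16 - 110)*(-109 - 10)/3 = -(-42)*(-119) = -⅓*14994 = -4998)
Q(M) = M^(5/2) (Q(M) = M²*√M = M^(5/2))
82402/Q(k) = 82402/((-4998)^(5/2)) = 82402/((174860028*I*√102)) = 82402*(-I*√102/17835722856) = -41201*I*√102/8917861428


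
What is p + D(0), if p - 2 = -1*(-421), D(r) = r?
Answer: 423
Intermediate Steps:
p = 423 (p = 2 - 1*(-421) = 2 + 421 = 423)
p + D(0) = 423 + 0 = 423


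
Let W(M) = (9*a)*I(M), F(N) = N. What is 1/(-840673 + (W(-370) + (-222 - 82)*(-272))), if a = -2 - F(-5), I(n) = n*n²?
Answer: -1/1368388985 ≈ -7.3079e-10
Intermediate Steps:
I(n) = n³
a = 3 (a = -2 - 1*(-5) = -2 + 5 = 3)
W(M) = 27*M³ (W(M) = (9*3)*M³ = 27*M³)
1/(-840673 + (W(-370) + (-222 - 82)*(-272))) = 1/(-840673 + (27*(-370)³ + (-222 - 82)*(-272))) = 1/(-840673 + (27*(-50653000) - 304*(-272))) = 1/(-840673 + (-1367631000 + 82688)) = 1/(-840673 - 1367548312) = 1/(-1368388985) = -1/1368388985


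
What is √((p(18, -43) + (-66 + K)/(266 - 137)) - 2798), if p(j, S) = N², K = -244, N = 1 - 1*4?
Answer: I*√46451739/129 ≈ 52.834*I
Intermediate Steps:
N = -3 (N = 1 - 4 = -3)
p(j, S) = 9 (p(j, S) = (-3)² = 9)
√((p(18, -43) + (-66 + K)/(266 - 137)) - 2798) = √((9 + (-66 - 244)/(266 - 137)) - 2798) = √((9 - 310/129) - 2798) = √(851/129 - 2798) = √(-360091/129) = I*√46451739/129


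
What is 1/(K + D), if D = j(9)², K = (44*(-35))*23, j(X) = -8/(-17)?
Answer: -289/10236316 ≈ -2.8233e-5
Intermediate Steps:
j(X) = 8/17 (j(X) = -8*(-1/17) = 8/17)
K = -35420 (K = -1540*23 = -35420)
D = 64/289 (D = (8/17)² = 64/289 ≈ 0.22145)
1/(K + D) = 1/(-35420 + 64/289) = 1/(-10236316/289) = -289/10236316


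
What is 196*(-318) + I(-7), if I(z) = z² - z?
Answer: -62272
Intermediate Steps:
196*(-318) + I(-7) = 196*(-318) - 7*(-1 - 7) = -62328 - 7*(-8) = -62328 + 56 = -62272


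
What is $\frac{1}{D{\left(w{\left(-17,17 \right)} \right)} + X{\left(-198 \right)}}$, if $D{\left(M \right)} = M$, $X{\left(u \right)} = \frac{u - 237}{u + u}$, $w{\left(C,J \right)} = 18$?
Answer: $\frac{132}{2521} \approx 0.05236$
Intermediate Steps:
$X{\left(u \right)} = \frac{-237 + u}{2 u}$
$\frac{1}{D{\left(w{\left(-17,17 \right)} \right)} + X{\left(-198 \right)}} = \frac{1}{18 + \frac{-237 - 198}{2 \left(-198\right)}} = \frac{1}{18 + \frac{1}{2} \left(- \frac{1}{198}\right) \left(-435\right)} = \frac{1}{18 + \frac{145}{132}} = \frac{1}{\frac{2521}{132}} = \frac{132}{2521}$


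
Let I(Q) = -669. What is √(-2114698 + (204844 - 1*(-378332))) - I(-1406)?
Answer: 669 + I*√1531522 ≈ 669.0 + 1237.5*I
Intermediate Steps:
√(-2114698 + (204844 - 1*(-378332))) - I(-1406) = √(-2114698 + (204844 - 1*(-378332))) - 1*(-669) = √(-2114698 + (204844 + 378332)) + 669 = √(-2114698 + 583176) + 669 = √(-1531522) + 669 = I*√1531522 + 669 = 669 + I*√1531522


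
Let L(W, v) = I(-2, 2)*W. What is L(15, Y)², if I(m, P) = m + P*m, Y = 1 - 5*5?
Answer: 8100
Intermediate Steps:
Y = -24 (Y = 1 - 25 = -24)
L(W, v) = -6*W (L(W, v) = (-2*(1 + 2))*W = (-2*3)*W = -6*W)
L(15, Y)² = (-6*15)² = (-90)² = 8100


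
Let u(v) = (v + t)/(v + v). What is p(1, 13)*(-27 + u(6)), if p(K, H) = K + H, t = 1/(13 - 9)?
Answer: -8897/24 ≈ -370.71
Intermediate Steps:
t = ¼ (t = 1/4 = ¼ ≈ 0.25000)
u(v) = (¼ + v)/(2*v) (u(v) = (v + ¼)/(v + v) = (¼ + v)/((2*v)) = (¼ + v)*(1/(2*v)) = (¼ + v)/(2*v))
p(K, H) = H + K
p(1, 13)*(-27 + u(6)) = (13 + 1)*(-27 + (⅛)*(1 + 4*6)/6) = 14*(-27 + (⅛)*(⅙)*(1 + 24)) = 14*(-27 + (⅛)*(⅙)*25) = 14*(-27 + 25/48) = 14*(-1271/48) = -8897/24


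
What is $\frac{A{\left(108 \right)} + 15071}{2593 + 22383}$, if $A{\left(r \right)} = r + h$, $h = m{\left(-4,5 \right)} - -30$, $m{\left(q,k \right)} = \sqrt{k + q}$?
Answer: $\frac{7605}{12488} \approx 0.60898$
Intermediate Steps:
$h = 31$ ($h = \sqrt{5 - 4} - -30 = \sqrt{1} + 30 = 1 + 30 = 31$)
$A{\left(r \right)} = 31 + r$ ($A{\left(r \right)} = r + 31 = 31 + r$)
$\frac{A{\left(108 \right)} + 15071}{2593 + 22383} = \frac{\left(31 + 108\right) + 15071}{2593 + 22383} = \frac{139 + 15071}{24976} = 15210 \cdot \frac{1}{24976} = \frac{7605}{12488}$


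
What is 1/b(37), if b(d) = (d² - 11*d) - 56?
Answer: 1/906 ≈ 0.0011038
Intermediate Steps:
b(d) = -56 + d² - 11*d
1/b(37) = 1/(-56 + 37² - 11*37) = 1/(-56 + 1369 - 407) = 1/906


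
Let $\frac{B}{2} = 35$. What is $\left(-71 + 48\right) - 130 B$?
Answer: $-9123$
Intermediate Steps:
$B = 70$ ($B = 2 \cdot 35 = 70$)
$\left(-71 + 48\right) - 130 B = \left(-71 + 48\right) - 9100 = -23 - 9100 = -9123$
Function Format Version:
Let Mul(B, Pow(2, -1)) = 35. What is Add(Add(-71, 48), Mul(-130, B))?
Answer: -9123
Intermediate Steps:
B = 70 (B = Mul(2, 35) = 70)
Add(Add(-71, 48), Mul(-130, B)) = Add(Add(-71, 48), Mul(-130, 70)) = Add(-23, -9100) = -9123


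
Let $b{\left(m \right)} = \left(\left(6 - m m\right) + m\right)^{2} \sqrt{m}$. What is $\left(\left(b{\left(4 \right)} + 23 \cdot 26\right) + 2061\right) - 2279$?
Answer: $452$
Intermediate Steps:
$b{\left(m \right)} = \sqrt{m} \left(6 + m - m^{2}\right)^{2}$ ($b{\left(m \right)} = \left(\left(6 - m^{2}\right) + m\right)^{2} \sqrt{m} = \left(6 + m - m^{2}\right)^{2} \sqrt{m} = \sqrt{m} \left(6 + m - m^{2}\right)^{2}$)
$\left(\left(b{\left(4 \right)} + 23 \cdot 26\right) + 2061\right) - 2279 = \left(\left(\sqrt{4} \left(6 + 4 - 4^{2}\right)^{2} + 23 \cdot 26\right) + 2061\right) - 2279 = \left(\left(2 \left(6 + 4 - 16\right)^{2} + 598\right) + 2061\right) - 2279 = \left(\left(2 \left(-6\right)^{2} + 598\right) + 2061\right) - 2279 = \left(\left(2 \cdot 36 + 598\right) + 2061\right) - 2279 = \left(\left(72 + 598\right) + 2061\right) - 2279 = \left(670 + 2061\right) - 2279 = 2731 - 2279 = 452$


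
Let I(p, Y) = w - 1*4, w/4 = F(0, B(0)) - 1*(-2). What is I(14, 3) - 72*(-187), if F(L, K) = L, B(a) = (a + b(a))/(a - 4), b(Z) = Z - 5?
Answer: 13468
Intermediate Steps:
b(Z) = -5 + Z
B(a) = (-5 + 2*a)/(-4 + a) (B(a) = (a + (-5 + a))/(a - 4) = (-5 + 2*a)/(-4 + a))
w = 8 (w = 4*(0 - 1*(-2)) = 4*(0 + 2) = 4*2 = 8)
I(p, Y) = 4 (I(p, Y) = 8 - 1*4 = 8 - 4 = 4)
I(14, 3) - 72*(-187) = 4 - 72*(-187) = 4 + 13464 = 13468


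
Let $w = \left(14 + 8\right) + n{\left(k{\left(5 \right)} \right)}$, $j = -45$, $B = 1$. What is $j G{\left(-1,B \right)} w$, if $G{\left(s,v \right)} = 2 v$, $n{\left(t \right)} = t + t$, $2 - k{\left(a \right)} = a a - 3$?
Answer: $1620$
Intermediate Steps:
$k{\left(a \right)} = 5 - a^{2}$ ($k{\left(a \right)} = 2 - \left(a a - 3\right) = 2 - \left(a^{2} - 3\right) = 2 - \left(-3 + a^{2}\right) = 5 - a^{2}$)
$n{\left(t \right)} = 2 t$
$w = -18$ ($w = \left(14 + 8\right) + 2 \left(5 - 5^{2}\right) = 22 + 2 \left(5 - 25\right) = 22 + 2 \left(-20\right) = 22 - 40 = -18$)
$j G{\left(-1,B \right)} w = - 45 \cdot 2 \cdot 1 \left(-18\right) = \left(-45\right) 2 \left(-18\right) = \left(-90\right) \left(-18\right) = 1620$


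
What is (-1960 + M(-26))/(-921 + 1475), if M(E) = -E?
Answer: -967/277 ≈ -3.4910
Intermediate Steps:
(-1960 + M(-26))/(-921 + 1475) = (-1960 - 1*(-26))/(-921 + 1475) = (-1960 + 26)/554 = -1934*1/554 = -967/277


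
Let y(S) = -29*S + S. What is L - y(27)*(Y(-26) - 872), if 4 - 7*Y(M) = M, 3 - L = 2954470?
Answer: -3610459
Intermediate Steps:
L = -2954467 (L = 3 - 1*2954470 = 3 - 2954470 = -2954467)
Y(M) = 4/7 - M/7
y(S) = -28*S
L - y(27)*(Y(-26) - 872) = -2954467 - (-28*27)*((4/7 - ⅐*(-26)) - 872) = -2954467 - (-756)*((4/7 + 26/7) - 872) = -2954467 - (-756)*(30/7 - 872) = -2954467 - (-756)*(-6074)/7 = -2954467 - 1*655992 = -2954467 - 655992 = -3610459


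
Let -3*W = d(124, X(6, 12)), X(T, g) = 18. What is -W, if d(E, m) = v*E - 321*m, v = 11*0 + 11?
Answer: -4414/3 ≈ -1471.3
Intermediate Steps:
v = 11 (v = 0 + 11 = 11)
d(E, m) = -321*m + 11*E (d(E, m) = 11*E - 321*m = -321*m + 11*E)
W = 4414/3 (W = -(-321*18 + 11*124)/3 = -(-5778 + 1364)/3 = -⅓*(-4414) = 4414/3 ≈ 1471.3)
-W = -1*4414/3 = -4414/3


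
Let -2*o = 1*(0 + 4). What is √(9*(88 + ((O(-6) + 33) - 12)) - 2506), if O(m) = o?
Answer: I*√1543 ≈ 39.281*I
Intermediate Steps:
o = -2 (o = -(0 + 4)/2 = -4/2 = -½*4 = -2)
O(m) = -2
√(9*(88 + ((O(-6) + 33) - 12)) - 2506) = √(9*(88 + ((-2 + 33) - 12)) - 2506) = √(9*(88 + (31 - 12)) - 2506) = √(9*(88 + 19) - 2506) = √(9*107 - 2506) = √(963 - 2506) = √(-1543) = I*√1543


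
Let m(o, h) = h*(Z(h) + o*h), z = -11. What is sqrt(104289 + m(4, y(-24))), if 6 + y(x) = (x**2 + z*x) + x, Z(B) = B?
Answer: sqrt(3384789) ≈ 1839.8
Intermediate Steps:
y(x) = -6 + x**2 - 10*x (y(x) = -6 + ((x**2 - 11*x) + x) = -6 + (x**2 - 10*x) = -6 + x**2 - 10*x)
m(o, h) = h*(h + h*o) (m(o, h) = h*(h + o*h) = h*(h + h*o))
sqrt(104289 + m(4, y(-24))) = sqrt(104289 + (-6 + (-24)**2 - 10*(-24))**2*(1 + 4)) = sqrt(104289 + (-6 + 576 + 240)**2*5) = sqrt(104289 + 810**2*5) = sqrt(104289 + 656100*5) = sqrt(104289 + 3280500) = sqrt(3384789)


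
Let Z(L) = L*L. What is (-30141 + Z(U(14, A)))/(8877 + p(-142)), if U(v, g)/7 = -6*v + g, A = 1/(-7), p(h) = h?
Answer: 63356/1747 ≈ 36.266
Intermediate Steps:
A = -⅐ ≈ -0.14286
U(v, g) = -42*v + 7*g (U(v, g) = 7*(-6*v + g) = 7*(g - 6*v) = -42*v + 7*g)
Z(L) = L²
(-30141 + Z(U(14, A)))/(8877 + p(-142)) = (-30141 + (-42*14 + 7*(-⅐))²)/(8877 - 142) = (-30141 + (-588 - 1)²)/8735 = (-30141 + (-589)²)*(1/8735) = (-30141 + 346921)*(1/8735) = 316780*(1/8735) = 63356/1747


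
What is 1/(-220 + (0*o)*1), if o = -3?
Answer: -1/220 ≈ -0.0045455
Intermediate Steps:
1/(-220 + (0*o)*1) = 1/(-220 + (0*(-3))*1) = 1/(-220 + 0*1) = 1/(-220 + 0) = 1/(-220) = -1/220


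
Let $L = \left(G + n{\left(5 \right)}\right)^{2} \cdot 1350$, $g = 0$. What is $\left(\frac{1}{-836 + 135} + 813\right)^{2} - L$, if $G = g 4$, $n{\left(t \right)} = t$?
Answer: $\frac{308214903994}{491401} \approx 6.2722 \cdot 10^{5}$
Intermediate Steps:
$G = 0$ ($G = 0 \cdot 4 = 0$)
$L = 33750$ ($L = \left(0 + 5\right)^{2} \cdot 1350 = 5^{2} \cdot 1350 = 25 \cdot 1350 = 33750$)
$\left(\frac{1}{-836 + 135} + 813\right)^{2} - L = \left(\frac{1}{-836 + 135} + 813\right)^{2} - 33750 = \left(\frac{1}{-701} + 813\right)^{2} - 33750 = \left(- \frac{1}{701} + 813\right)^{2} - 33750 = \left(\frac{569912}{701}\right)^{2} - 33750 = \frac{324799687744}{491401} - 33750 = \frac{308214903994}{491401}$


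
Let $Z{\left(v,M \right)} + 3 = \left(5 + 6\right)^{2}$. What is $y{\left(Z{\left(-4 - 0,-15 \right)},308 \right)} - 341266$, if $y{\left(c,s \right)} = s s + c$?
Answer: $-246284$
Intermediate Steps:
$Z{\left(v,M \right)} = 118$ ($Z{\left(v,M \right)} = -3 + \left(5 + 6\right)^{2} = -3 + 11^{2} = -3 + 121 = 118$)
$y{\left(c,s \right)} = c + s^{2}$ ($y{\left(c,s \right)} = s^{2} + c = c + s^{2}$)
$y{\left(Z{\left(-4 - 0,-15 \right)},308 \right)} - 341266 = \left(118 + 308^{2}\right) - 341266 = \left(118 + 94864\right) - 341266 = 94982 - 341266 = -246284$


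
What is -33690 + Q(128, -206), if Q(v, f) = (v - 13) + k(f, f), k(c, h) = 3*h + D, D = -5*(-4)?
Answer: -34173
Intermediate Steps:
D = 20
k(c, h) = 20 + 3*h (k(c, h) = 3*h + 20 = 20 + 3*h)
Q(v, f) = 7 + v + 3*f (Q(v, f) = (v - 13) + (20 + 3*f) = (-13 + v) + (20 + 3*f) = 7 + v + 3*f)
-33690 + Q(128, -206) = -33690 + (7 + 128 + 3*(-206)) = -33690 + (7 + 128 - 618) = -33690 - 483 = -34173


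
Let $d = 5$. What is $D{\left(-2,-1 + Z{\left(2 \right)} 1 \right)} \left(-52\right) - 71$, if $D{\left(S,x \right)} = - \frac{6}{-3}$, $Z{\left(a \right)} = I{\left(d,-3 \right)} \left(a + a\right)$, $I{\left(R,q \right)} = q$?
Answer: $-175$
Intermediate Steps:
$Z{\left(a \right)} = - 6 a$ ($Z{\left(a \right)} = - 3 \left(a + a\right) = - 3 \cdot 2 a = - 6 a$)
$D{\left(S,x \right)} = 2$ ($D{\left(S,x \right)} = \left(-6\right) \left(- \frac{1}{3}\right) = 2$)
$D{\left(-2,-1 + Z{\left(2 \right)} 1 \right)} \left(-52\right) - 71 = 2 \left(-52\right) - 71 = -104 - 71 = -175$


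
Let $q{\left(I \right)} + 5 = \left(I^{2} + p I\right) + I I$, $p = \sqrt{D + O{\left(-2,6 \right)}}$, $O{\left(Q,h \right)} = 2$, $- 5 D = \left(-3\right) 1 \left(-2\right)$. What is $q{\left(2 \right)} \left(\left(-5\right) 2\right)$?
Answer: $-30 - 8 \sqrt{5} \approx -47.889$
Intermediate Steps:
$D = - \frac{6}{5}$ ($D = - \frac{\left(-3\right) 1 \left(-2\right)}{5} = - \frac{\left(-3\right) \left(-2\right)}{5} = \left(- \frac{1}{5}\right) 6 = - \frac{6}{5} \approx -1.2$)
$p = \frac{2 \sqrt{5}}{5}$ ($p = \sqrt{- \frac{6}{5} + 2} = \sqrt{\frac{4}{5}} = \frac{2 \sqrt{5}}{5} \approx 0.89443$)
$q{\left(I \right)} = -5 + 2 I^{2} + \frac{2 I \sqrt{5}}{5}$ ($q{\left(I \right)} = -5 + \left(\left(I^{2} + \frac{2 \sqrt{5}}{5} I\right) + I I\right) = -5 + \left(\left(I^{2} + \frac{2 I \sqrt{5}}{5}\right) + I^{2}\right) = -5 + \left(2 I^{2} + \frac{2 I \sqrt{5}}{5}\right) = -5 + 2 I^{2} + \frac{2 I \sqrt{5}}{5}$)
$q{\left(2 \right)} \left(\left(-5\right) 2\right) = \left(-5 + 2 \cdot 2^{2} + \frac{2}{5} \cdot 2 \sqrt{5}\right) \left(\left(-5\right) 2\right) = \left(-5 + 2 \cdot 4 + \frac{4 \sqrt{5}}{5}\right) \left(-10\right) = \left(-5 + 8 + \frac{4 \sqrt{5}}{5}\right) \left(-10\right) = \left(3 + \frac{4 \sqrt{5}}{5}\right) \left(-10\right) = -30 - 8 \sqrt{5}$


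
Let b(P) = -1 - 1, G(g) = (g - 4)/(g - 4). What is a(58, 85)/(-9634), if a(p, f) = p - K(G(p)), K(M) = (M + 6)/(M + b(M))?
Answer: -65/9634 ≈ -0.0067469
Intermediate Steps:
G(g) = 1 (G(g) = (-4 + g)/(-4 + g) = 1)
b(P) = -2
K(M) = (6 + M)/(-2 + M) (K(M) = (M + 6)/(M - 2) = (6 + M)/(-2 + M))
a(p, f) = 7 + p (a(p, f) = p - (6 + 1)/(-2 + 1) = p - 7/(-1) = p - (-1)*7 = p - 1*(-7) = p + 7 = 7 + p)
a(58, 85)/(-9634) = (7 + 58)/(-9634) = 65*(-1/9634) = -65/9634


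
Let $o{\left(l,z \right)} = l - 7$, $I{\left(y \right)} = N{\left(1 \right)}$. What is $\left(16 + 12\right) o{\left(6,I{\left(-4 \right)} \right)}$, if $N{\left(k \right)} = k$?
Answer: $-28$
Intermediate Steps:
$I{\left(y \right)} = 1$
$o{\left(l,z \right)} = -7 + l$ ($o{\left(l,z \right)} = l - 7 = -7 + l$)
$\left(16 + 12\right) o{\left(6,I{\left(-4 \right)} \right)} = \left(16 + 12\right) \left(-7 + 6\right) = 28 \left(-1\right) = -28$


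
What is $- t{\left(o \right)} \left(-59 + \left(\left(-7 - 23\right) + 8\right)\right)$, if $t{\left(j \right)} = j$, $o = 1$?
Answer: $81$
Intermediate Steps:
$- t{\left(o \right)} \left(-59 + \left(\left(-7 - 23\right) + 8\right)\right) = \left(-1\right) 1 \left(-59 + \left(\left(-7 - 23\right) + 8\right)\right) = - (-59 + \left(-30 + 8\right)) = - (-59 - 22) = \left(-1\right) \left(-81\right) = 81$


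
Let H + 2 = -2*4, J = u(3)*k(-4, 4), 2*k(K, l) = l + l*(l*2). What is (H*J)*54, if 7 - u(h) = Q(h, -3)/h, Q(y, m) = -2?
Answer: -74520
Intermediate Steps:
u(h) = 7 + 2/h (u(h) = 7 - (-2)/h = 7 + 2/h)
k(K, l) = l**2 + l/2 (k(K, l) = (l + l*(l*2))/2 = (l + l*(2*l))/2 = (l + 2*l**2)/2 = l**2 + l/2)
J = 138 (J = (7 + 2/3)*(4*(1/2 + 4)) = (7 + 2*(1/3))*(4*(9/2)) = (7 + 2/3)*18 = (23/3)*18 = 138)
H = -10 (H = -2 - 2*4 = -2 - 8 = -10)
(H*J)*54 = -10*138*54 = -1380*54 = -74520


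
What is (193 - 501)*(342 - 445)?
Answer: 31724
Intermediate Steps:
(193 - 501)*(342 - 445) = -308*(-103) = 31724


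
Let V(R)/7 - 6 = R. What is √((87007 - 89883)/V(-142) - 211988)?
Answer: 15*I*√53367454/238 ≈ 460.42*I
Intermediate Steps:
V(R) = 42 + 7*R
√((87007 - 89883)/V(-142) - 211988) = √((87007 - 89883)/(42 + 7*(-142)) - 211988) = √(-2876/(42 - 994) - 211988) = √(-2876/(-952) - 211988) = √(-2876*(-1/952) - 211988) = √(719/238 - 211988) = √(-50452425/238) = 15*I*√53367454/238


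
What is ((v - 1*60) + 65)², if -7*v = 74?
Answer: 1521/49 ≈ 31.041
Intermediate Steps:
v = -74/7 (v = -⅐*74 = -74/7 ≈ -10.571)
((v - 1*60) + 65)² = ((-74/7 - 1*60) + 65)² = ((-74/7 - 60) + 65)² = (-494/7 + 65)² = (-39/7)² = 1521/49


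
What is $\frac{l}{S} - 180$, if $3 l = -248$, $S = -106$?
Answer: $- \frac{28496}{159} \approx -179.22$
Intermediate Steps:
$l = - \frac{248}{3}$ ($l = \frac{1}{3} \left(-248\right) = - \frac{248}{3} \approx -82.667$)
$\frac{l}{S} - 180 = - \frac{248}{3 \left(-106\right)} - 180 = \left(- \frac{248}{3}\right) \left(- \frac{1}{106}\right) - 180 = \frac{124}{159} - 180 = - \frac{28496}{159}$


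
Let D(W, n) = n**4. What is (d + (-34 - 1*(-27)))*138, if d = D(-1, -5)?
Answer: 85284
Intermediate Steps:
d = 625 (d = (-5)**4 = 625)
(d + (-34 - 1*(-27)))*138 = (625 + (-34 - 1*(-27)))*138 = (625 + (-34 + 27))*138 = (625 - 7)*138 = 618*138 = 85284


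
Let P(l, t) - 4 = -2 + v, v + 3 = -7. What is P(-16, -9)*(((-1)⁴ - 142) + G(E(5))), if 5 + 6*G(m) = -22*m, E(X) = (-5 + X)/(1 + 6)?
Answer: 3404/3 ≈ 1134.7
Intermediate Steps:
v = -10 (v = -3 - 7 = -10)
P(l, t) = -8 (P(l, t) = 4 + (-2 - 10) = 4 - 12 = -8)
E(X) = -5/7 + X/7 (E(X) = (-5 + X)/7 = (-5 + X)*(⅐) = -5/7 + X/7)
G(m) = -⅚ - 11*m/3 (G(m) = -⅚ + (-22*m)/6 = -⅚ - 11*m/3)
P(-16, -9)*(((-1)⁴ - 142) + G(E(5))) = -8*(((-1)⁴ - 142) + (-⅚ - 11*(-5/7 + (⅐)*5)/3)) = -8*((1 - 142) + (-⅚ - 11*(-5/7 + 5/7)/3)) = -8*(-141 + (-⅚ - 11/3*0)) = -8*(-141 + (-⅚ + 0)) = -8*(-141 - ⅚) = -8*(-851/6) = 3404/3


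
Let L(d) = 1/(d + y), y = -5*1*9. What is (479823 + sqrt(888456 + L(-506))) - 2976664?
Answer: -2496841 + sqrt(269736129505)/551 ≈ -2.4959e+6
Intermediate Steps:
y = -45 (y = -5*9 = -45)
L(d) = 1/(-45 + d) (L(d) = 1/(d - 45) = 1/(-45 + d))
(479823 + sqrt(888456 + L(-506))) - 2976664 = (479823 + sqrt(888456 + 1/(-45 - 506))) - 2976664 = (479823 + sqrt(888456 + 1/(-551))) - 2976664 = (479823 + sqrt(888456 - 1/551)) - 2976664 = (479823 + sqrt(489539255/551)) - 2976664 = (479823 + sqrt(269736129505)/551) - 2976664 = -2496841 + sqrt(269736129505)/551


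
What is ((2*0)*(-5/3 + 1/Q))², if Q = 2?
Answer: 0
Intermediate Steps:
((2*0)*(-5/3 + 1/Q))² = ((2*0)*(-5/3 + 1/2))² = (0*(-5*⅓ + 1*(½)))² = (0*(-5/3 + ½))² = (0*(-7/6))² = 0² = 0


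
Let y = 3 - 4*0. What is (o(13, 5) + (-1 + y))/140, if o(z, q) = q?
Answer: 1/20 ≈ 0.050000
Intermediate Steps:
y = 3 (y = 3 + 0 = 3)
(o(13, 5) + (-1 + y))/140 = (5 + (-1 + 3))/140 = (5 + 2)/140 = (1/140)*7 = 1/20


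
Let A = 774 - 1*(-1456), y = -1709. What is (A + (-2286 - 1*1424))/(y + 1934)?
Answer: -296/45 ≈ -6.5778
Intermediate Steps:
A = 2230 (A = 774 + 1456 = 2230)
(A + (-2286 - 1*1424))/(y + 1934) = (2230 + (-2286 - 1*1424))/(-1709 + 1934) = (2230 + (-2286 - 1424))/225 = (2230 - 3710)*(1/225) = -1480*1/225 = -296/45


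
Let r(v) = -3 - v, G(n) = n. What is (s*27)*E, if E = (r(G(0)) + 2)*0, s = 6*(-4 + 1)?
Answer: 0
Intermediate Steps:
s = -18 (s = 6*(-3) = -18)
E = 0 (E = ((-3 - 1*0) + 2)*0 = ((-3 + 0) + 2)*0 = (-3 + 2)*0 = -1*0 = 0)
(s*27)*E = -18*27*0 = -486*0 = 0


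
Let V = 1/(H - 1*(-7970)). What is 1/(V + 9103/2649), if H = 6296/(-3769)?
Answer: 26518815822/91132350461 ≈ 0.29099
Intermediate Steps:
H = -6296/3769 (H = 6296*(-1/3769) = -6296/3769 ≈ -1.6705)
V = 3769/30032634 (V = 1/(-6296/3769 - 1*(-7970)) = 1/(-6296/3769 + 7970) = 1/(30032634/3769) = 3769/30032634 ≈ 0.00012550)
1/(V + 9103/2649) = 1/(3769/30032634 + 9103/2649) = 1/(91132350461/26518815822) = 26518815822/91132350461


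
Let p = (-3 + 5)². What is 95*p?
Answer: 380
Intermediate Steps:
p = 4 (p = 2² = 4)
95*p = 95*4 = 380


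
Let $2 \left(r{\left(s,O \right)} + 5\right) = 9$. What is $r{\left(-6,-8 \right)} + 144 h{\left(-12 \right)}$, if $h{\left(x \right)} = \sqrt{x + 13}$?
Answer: $\frac{287}{2} \approx 143.5$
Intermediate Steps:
$h{\left(x \right)} = \sqrt{13 + x}$
$r{\left(s,O \right)} = - \frac{1}{2}$ ($r{\left(s,O \right)} = -5 + \frac{1}{2} \cdot 9 = -5 + \frac{9}{2} = - \frac{1}{2}$)
$r{\left(-6,-8 \right)} + 144 h{\left(-12 \right)} = - \frac{1}{2} + 144 \sqrt{13 - 12} = - \frac{1}{2} + 144 \sqrt{1} = - \frac{1}{2} + 144 \cdot 1 = - \frac{1}{2} + 144 = \frac{287}{2}$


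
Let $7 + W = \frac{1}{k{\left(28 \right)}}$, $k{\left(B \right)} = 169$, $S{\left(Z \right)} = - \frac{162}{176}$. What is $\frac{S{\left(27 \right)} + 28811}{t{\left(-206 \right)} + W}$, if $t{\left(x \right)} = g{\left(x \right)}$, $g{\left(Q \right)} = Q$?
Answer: $- \frac{428463503}{3167648} \approx -135.26$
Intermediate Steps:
$S{\left(Z \right)} = - \frac{81}{88}$ ($S{\left(Z \right)} = \left(-162\right) \frac{1}{176} = - \frac{81}{88}$)
$t{\left(x \right)} = x$
$W = - \frac{1182}{169}$ ($W = -7 + \frac{1}{169} = - \frac{1182}{169} \approx -6.9941$)
$\frac{S{\left(27 \right)} + 28811}{t{\left(-206 \right)} + W} = \frac{- \frac{81}{88} + 28811}{-206 - \frac{1182}{169}} = \frac{2535287}{88 \left(- \frac{35996}{169}\right)} = \frac{2535287}{88} \left(- \frac{169}{35996}\right) = - \frac{428463503}{3167648}$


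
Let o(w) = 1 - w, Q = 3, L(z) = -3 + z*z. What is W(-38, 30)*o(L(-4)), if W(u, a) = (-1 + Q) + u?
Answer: 432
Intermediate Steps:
L(z) = -3 + z**2
W(u, a) = 2 + u (W(u, a) = (-1 + 3) + u = 2 + u)
W(-38, 30)*o(L(-4)) = (2 - 38)*(1 - (-3 + (-4)**2)) = -36*(1 - (-3 + 16)) = -36*(1 - 1*13) = -36*(1 - 13) = -36*(-12) = 432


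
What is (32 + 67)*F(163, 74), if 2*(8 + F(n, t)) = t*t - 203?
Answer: 520443/2 ≈ 2.6022e+5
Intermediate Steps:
F(n, t) = -219/2 + t²/2 (F(n, t) = -8 + (t*t - 203)/2 = -8 + (t² - 203)/2 = -8 + (-203 + t²)/2 = -8 + (-203/2 + t²/2) = -219/2 + t²/2)
(32 + 67)*F(163, 74) = (32 + 67)*(-219/2 + (½)*74²) = 99*(-219/2 + (½)*5476) = 99*(-219/2 + 2738) = 99*(5257/2) = 520443/2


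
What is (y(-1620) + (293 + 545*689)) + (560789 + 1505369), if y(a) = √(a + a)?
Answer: 2441956 + 18*I*√10 ≈ 2.442e+6 + 56.921*I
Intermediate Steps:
y(a) = √2*√a (y(a) = √(2*a) = √2*√a)
(y(-1620) + (293 + 545*689)) + (560789 + 1505369) = (√2*√(-1620) + (293 + 545*689)) + (560789 + 1505369) = (√2*(18*I*√5) + (293 + 375505)) + 2066158 = (18*I*√10 + 375798) + 2066158 = (375798 + 18*I*√10) + 2066158 = 2441956 + 18*I*√10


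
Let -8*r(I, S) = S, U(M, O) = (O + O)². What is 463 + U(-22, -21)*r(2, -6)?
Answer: 1786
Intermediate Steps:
U(M, O) = 4*O² (U(M, O) = (2*O)² = 4*O²)
r(I, S) = -S/8
463 + U(-22, -21)*r(2, -6) = 463 + (4*(-21)²)*(-⅛*(-6)) = 463 + (4*441)*(¾) = 463 + 1764*(¾) = 463 + 1323 = 1786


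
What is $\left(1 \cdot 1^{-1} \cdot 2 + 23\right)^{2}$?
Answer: $625$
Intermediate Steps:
$\left(1 \cdot 1^{-1} \cdot 2 + 23\right)^{2} = \left(1 \cdot 1 \cdot 2 + 23\right)^{2} = \left(1 \cdot 2 + 23\right)^{2} = \left(2 + 23\right)^{2} = 25^{2} = 625$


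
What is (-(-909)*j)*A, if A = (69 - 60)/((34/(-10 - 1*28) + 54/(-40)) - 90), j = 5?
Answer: -15543900/35053 ≈ -443.44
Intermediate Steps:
A = -3420/35053 (A = 9/((34/(-10 - 28) + 54*(-1/40)) - 90) = 9/((34/(-38) - 27/20) - 90) = 9/((34*(-1/38) - 27/20) - 90) = 9/((-17/19 - 27/20) - 90) = 9/(-853/380 - 90) = 9/(-35053/380) = 9*(-380/35053) = -3420/35053 ≈ -0.097566)
(-(-909)*j)*A = -(-909)*5*(-3420/35053) = -101*(-45)*(-3420/35053) = 4545*(-3420/35053) = -15543900/35053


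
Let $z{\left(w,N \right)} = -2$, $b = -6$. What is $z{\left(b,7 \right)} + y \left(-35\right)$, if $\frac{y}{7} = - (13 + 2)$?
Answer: $3673$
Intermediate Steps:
$y = -105$ ($y = 7 \left(- (13 + 2)\right) = 7 \left(\left(-1\right) 15\right) = 7 \left(-15\right) = -105$)
$z{\left(b,7 \right)} + y \left(-35\right) = -2 - -3675 = -2 + 3675 = 3673$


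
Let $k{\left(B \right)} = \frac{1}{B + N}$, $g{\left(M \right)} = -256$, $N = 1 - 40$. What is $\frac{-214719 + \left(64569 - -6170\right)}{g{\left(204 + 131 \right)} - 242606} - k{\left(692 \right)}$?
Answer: $\frac{46888039}{79294443} \approx 0.59132$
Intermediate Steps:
$N = -39$ ($N = 1 - 40 = -39$)
$k{\left(B \right)} = \frac{1}{-39 + B}$ ($k{\left(B \right)} = \frac{1}{B - 39} = \frac{1}{-39 + B}$)
$\frac{-214719 + \left(64569 - -6170\right)}{g{\left(204 + 131 \right)} - 242606} - k{\left(692 \right)} = \frac{-214719 + \left(64569 - -6170\right)}{-256 - 242606} - \frac{1}{-39 + 692} = \frac{-214719 + \left(64569 + 6170\right)}{-242862} - \frac{1}{653} = \left(-214719 + 70739\right) \left(- \frac{1}{242862}\right) - \frac{1}{653} = \left(-143980\right) \left(- \frac{1}{242862}\right) - \frac{1}{653} = \frac{71990}{121431} - \frac{1}{653} = \frac{46888039}{79294443}$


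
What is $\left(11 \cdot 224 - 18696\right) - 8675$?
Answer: $-24907$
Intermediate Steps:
$\left(11 \cdot 224 - 18696\right) - 8675 = \left(2464 - 18696\right) - 8675 = -16232 - 8675 = -24907$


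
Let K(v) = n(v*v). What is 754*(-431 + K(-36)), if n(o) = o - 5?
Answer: 648440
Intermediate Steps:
n(o) = -5 + o
K(v) = -5 + v² (K(v) = -5 + v*v = -5 + v²)
754*(-431 + K(-36)) = 754*(-431 + (-5 + (-36)²)) = 754*(-431 + (-5 + 1296)) = 754*(-431 + 1291) = 754*860 = 648440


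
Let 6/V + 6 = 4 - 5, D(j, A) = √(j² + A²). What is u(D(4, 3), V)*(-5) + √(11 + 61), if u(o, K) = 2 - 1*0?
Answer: -10 + 6*√2 ≈ -1.5147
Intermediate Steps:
D(j, A) = √(A² + j²)
V = -6/7 (V = 6/(-6 + (4 - 5)) = 6/(-6 - 1) = 6/(-7) = 6*(-⅐) = -6/7 ≈ -0.85714)
u(o, K) = 2 (u(o, K) = 2 + 0 = 2)
u(D(4, 3), V)*(-5) + √(11 + 61) = 2*(-5) + √(11 + 61) = -10 + √72 = -10 + 6*√2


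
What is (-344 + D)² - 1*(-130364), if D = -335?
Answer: 591405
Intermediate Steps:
(-344 + D)² - 1*(-130364) = (-344 - 335)² - 1*(-130364) = (-679)² + 130364 = 461041 + 130364 = 591405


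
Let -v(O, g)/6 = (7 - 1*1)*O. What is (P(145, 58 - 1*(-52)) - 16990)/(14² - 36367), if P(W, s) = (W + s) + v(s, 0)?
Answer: 20695/36171 ≈ 0.57214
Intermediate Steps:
v(O, g) = -36*O (v(O, g) = -6*(7 - 1*1)*O = -6*(7 - 1)*O = -36*O)
P(W, s) = W - 35*s (P(W, s) = (W + s) - 36*s = W - 35*s)
(P(145, 58 - 1*(-52)) - 16990)/(14² - 36367) = ((145 - 35*(58 - 1*(-52))) - 16990)/(14² - 36367) = ((145 - 35*(58 + 52)) - 16990)/(196 - 36367) = ((145 - 35*110) - 16990)/(-36171) = ((145 - 3850) - 16990)*(-1/36171) = (-3705 - 16990)*(-1/36171) = -20695*(-1/36171) = 20695/36171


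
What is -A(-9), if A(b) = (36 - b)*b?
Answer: 405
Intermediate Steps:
A(b) = b*(36 - b)
-A(-9) = -(-9)*(36 - 1*(-9)) = -(-9)*(36 + 9) = -(-9)*45 = -1*(-405) = 405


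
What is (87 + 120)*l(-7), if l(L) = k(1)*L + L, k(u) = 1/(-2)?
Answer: -1449/2 ≈ -724.50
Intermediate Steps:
k(u) = -½
l(L) = L/2 (l(L) = -L/2 + L = L/2)
(87 + 120)*l(-7) = (87 + 120)*((½)*(-7)) = 207*(-7/2) = -1449/2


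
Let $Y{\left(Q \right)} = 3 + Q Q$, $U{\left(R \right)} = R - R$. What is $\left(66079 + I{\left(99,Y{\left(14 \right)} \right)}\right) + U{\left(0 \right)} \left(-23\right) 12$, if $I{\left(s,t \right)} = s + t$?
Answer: $66377$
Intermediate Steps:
$U{\left(R \right)} = 0$
$Y{\left(Q \right)} = 3 + Q^{2}$
$\left(66079 + I{\left(99,Y{\left(14 \right)} \right)}\right) + U{\left(0 \right)} \left(-23\right) 12 = \left(66079 + \left(99 + \left(3 + 14^{2}\right)\right)\right) + 0 \left(-23\right) 12 = \left(66079 + \left(99 + \left(3 + 196\right)\right)\right) + 0 \cdot 12 = \left(66079 + \left(99 + 199\right)\right) + 0 = \left(66079 + 298\right) + 0 = 66377 + 0 = 66377$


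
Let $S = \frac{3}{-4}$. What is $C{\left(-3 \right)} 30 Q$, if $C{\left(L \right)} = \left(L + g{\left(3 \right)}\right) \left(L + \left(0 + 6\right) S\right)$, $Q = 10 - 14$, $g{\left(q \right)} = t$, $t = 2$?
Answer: $-900$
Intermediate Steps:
$g{\left(q \right)} = 2$
$S = - \frac{3}{4}$ ($S = 3 \left(- \frac{1}{4}\right) = - \frac{3}{4} \approx -0.75$)
$Q = -4$
$C{\left(L \right)} = \left(2 + L\right) \left(- \frac{9}{2} + L\right)$ ($C{\left(L \right)} = \left(L + 2\right) \left(L + \left(0 + 6\right) \left(- \frac{3}{4}\right)\right) = \left(2 + L\right) \left(L + 6 \left(- \frac{3}{4}\right)\right) = \left(2 + L\right) \left(L - \frac{9}{2}\right) = \left(2 + L\right) \left(- \frac{9}{2} + L\right)$)
$C{\left(-3 \right)} 30 Q = \left(-9 + \left(-3\right)^{2} - - \frac{15}{2}\right) 30 \left(-4\right) = \left(-9 + 9 + \frac{15}{2}\right) 30 \left(-4\right) = \frac{15}{2} \cdot 30 \left(-4\right) = 225 \left(-4\right) = -900$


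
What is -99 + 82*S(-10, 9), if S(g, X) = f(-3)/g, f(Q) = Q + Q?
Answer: -249/5 ≈ -49.800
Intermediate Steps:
f(Q) = 2*Q
S(g, X) = -6/g (S(g, X) = (2*(-3))/g = -6/g)
-99 + 82*S(-10, 9) = -99 + 82*(-6/(-10)) = -99 + 82*(-6*(-⅒)) = -99 + 82*(⅗) = -99 + 246/5 = -249/5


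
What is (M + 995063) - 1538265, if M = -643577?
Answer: -1186779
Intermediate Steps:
(M + 995063) - 1538265 = (-643577 + 995063) - 1538265 = 351486 - 1538265 = -1186779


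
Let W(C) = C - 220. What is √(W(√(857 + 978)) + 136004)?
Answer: √(135784 + √1835) ≈ 368.55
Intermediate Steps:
W(C) = -220 + C
√(W(√(857 + 978)) + 136004) = √((-220 + √(857 + 978)) + 136004) = √((-220 + √1835) + 136004) = √(135784 + √1835)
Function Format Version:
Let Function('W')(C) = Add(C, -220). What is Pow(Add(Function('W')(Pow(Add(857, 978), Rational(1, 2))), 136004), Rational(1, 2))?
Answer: Pow(Add(135784, Pow(1835, Rational(1, 2))), Rational(1, 2)) ≈ 368.55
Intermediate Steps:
Function('W')(C) = Add(-220, C)
Pow(Add(Function('W')(Pow(Add(857, 978), Rational(1, 2))), 136004), Rational(1, 2)) = Pow(Add(Add(-220, Pow(Add(857, 978), Rational(1, 2))), 136004), Rational(1, 2)) = Pow(Add(Add(-220, Pow(1835, Rational(1, 2))), 136004), Rational(1, 2)) = Pow(Add(135784, Pow(1835, Rational(1, 2))), Rational(1, 2))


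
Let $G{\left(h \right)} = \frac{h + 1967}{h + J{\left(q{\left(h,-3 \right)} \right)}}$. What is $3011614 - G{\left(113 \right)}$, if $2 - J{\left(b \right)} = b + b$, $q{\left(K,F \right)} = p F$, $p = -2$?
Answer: $\frac{310194162}{103} \approx 3.0116 \cdot 10^{6}$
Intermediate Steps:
$q{\left(K,F \right)} = - 2 F$
$J{\left(b \right)} = 2 - 2 b$ ($J{\left(b \right)} = 2 - \left(b + b\right) = 2 - 2 b$)
$G{\left(h \right)} = \frac{1967 + h}{-10 + h}$ ($G{\left(h \right)} = \frac{h + 1967}{h + \left(2 - 2 \left(\left(-2\right) \left(-3\right)\right)\right)} = \frac{1967 + h}{h + \left(2 - 12\right)} = \frac{1967 + h}{h - 10} = \frac{1967 + h}{-10 + h}$)
$3011614 - G{\left(113 \right)} = 3011614 - \frac{1967 + 113}{-10 + 113} = 3011614 - \frac{1}{103} \cdot 2080 = 3011614 - \frac{2080}{103} = \frac{310194162}{103}$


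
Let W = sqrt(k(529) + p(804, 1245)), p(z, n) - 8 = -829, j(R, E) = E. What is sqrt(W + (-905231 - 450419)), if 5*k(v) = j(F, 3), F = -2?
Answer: sqrt(-33891250 + 5*I*sqrt(20510))/5 ≈ 0.0123 + 1164.3*I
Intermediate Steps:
k(v) = 3/5 (k(v) = (1/5)*3 = 3/5)
p(z, n) = -821 (p(z, n) = 8 - 829 = -821)
W = I*sqrt(20510)/5 (W = sqrt(3/5 - 821) = sqrt(-4102/5) = I*sqrt(20510)/5 ≈ 28.643*I)
sqrt(W + (-905231 - 450419)) = sqrt(I*sqrt(20510)/5 + (-905231 - 450419)) = sqrt(I*sqrt(20510)/5 - 1355650) = sqrt(-1355650 + I*sqrt(20510)/5)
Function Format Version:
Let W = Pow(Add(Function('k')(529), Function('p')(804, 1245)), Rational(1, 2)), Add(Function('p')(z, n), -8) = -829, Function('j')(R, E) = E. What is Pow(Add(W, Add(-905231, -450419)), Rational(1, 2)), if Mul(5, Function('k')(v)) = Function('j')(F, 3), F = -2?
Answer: Mul(Rational(1, 5), Pow(Add(-33891250, Mul(5, I, Pow(20510, Rational(1, 2)))), Rational(1, 2))) ≈ Add(0.012300, Mul(1164.3, I))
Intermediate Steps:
Function('k')(v) = Rational(3, 5) (Function('k')(v) = Mul(Rational(1, 5), 3) = Rational(3, 5))
Function('p')(z, n) = -821 (Function('p')(z, n) = Add(8, -829) = -821)
W = Mul(Rational(1, 5), I, Pow(20510, Rational(1, 2))) (W = Pow(Add(Rational(3, 5), -821), Rational(1, 2)) = Pow(Rational(-4102, 5), Rational(1, 2)) = Mul(Rational(1, 5), I, Pow(20510, Rational(1, 2))) ≈ Mul(28.643, I))
Pow(Add(W, Add(-905231, -450419)), Rational(1, 2)) = Pow(Add(Mul(Rational(1, 5), I, Pow(20510, Rational(1, 2))), Add(-905231, -450419)), Rational(1, 2)) = Pow(Add(Mul(Rational(1, 5), I, Pow(20510, Rational(1, 2))), -1355650), Rational(1, 2)) = Pow(Add(-1355650, Mul(Rational(1, 5), I, Pow(20510, Rational(1, 2)))), Rational(1, 2))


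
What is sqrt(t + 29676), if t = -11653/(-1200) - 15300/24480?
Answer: sqrt(106866309)/60 ≈ 172.29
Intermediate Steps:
t = 10903/1200 (t = -11653*(-1/1200) - 15300*1/24480 = 11653/1200 - 5/8 = 10903/1200 ≈ 9.0858)
sqrt(t + 29676) = sqrt(10903/1200 + 29676) = sqrt(35622103/1200) = sqrt(106866309)/60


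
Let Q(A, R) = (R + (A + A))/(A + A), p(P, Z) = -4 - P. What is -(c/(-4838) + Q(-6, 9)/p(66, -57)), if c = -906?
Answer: -124421/677320 ≈ -0.18370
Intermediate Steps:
Q(A, R) = (R + 2*A)/(2*A) (Q(A, R) = (R + 2*A)/((2*A)) = (R + 2*A)*(1/(2*A)) = (R + 2*A)/(2*A))
-(c/(-4838) + Q(-6, 9)/p(66, -57)) = -(-906/(-4838) + ((-6 + (½)*9)/(-6))/(-4 - 1*66)) = -(-906*(-1/4838) + (-(-6 + 9/2)/6)/(-4 - 66)) = -(453/2419 - ⅙*(-3/2)/(-70)) = -(453/2419 + (¼)*(-1/70)) = -(453/2419 - 1/280) = -1*124421/677320 = -124421/677320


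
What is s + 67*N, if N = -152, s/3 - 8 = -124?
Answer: -10532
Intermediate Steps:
s = -348 (s = 24 + 3*(-124) = 24 - 372 = -348)
s + 67*N = -348 + 67*(-152) = -348 - 10184 = -10532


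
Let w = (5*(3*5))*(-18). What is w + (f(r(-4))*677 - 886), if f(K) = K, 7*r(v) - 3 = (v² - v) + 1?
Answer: 596/7 ≈ 85.143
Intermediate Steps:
r(v) = 4/7 - v/7 + v²/7 (r(v) = 3/7 + ((v² - v) + 1)/7 = 3/7 + (1 + v² - v)/7 = 3/7 + (⅐ - v/7 + v²/7) = 4/7 - v/7 + v²/7)
w = -1350 (w = (5*15)*(-18) = 75*(-18) = -1350)
w + (f(r(-4))*677 - 886) = -1350 + ((4/7 - ⅐*(-4) + (⅐)*(-4)²)*677 - 886) = -1350 + ((4/7 + 4/7 + (⅐)*16)*677 - 886) = -1350 + ((4/7 + 4/7 + 16/7)*677 - 886) = -1350 + ((24/7)*677 - 886) = -1350 + (16248/7 - 886) = -1350 + 10046/7 = 596/7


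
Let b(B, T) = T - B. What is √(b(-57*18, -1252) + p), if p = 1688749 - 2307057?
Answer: 3*I*√68726 ≈ 786.47*I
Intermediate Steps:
p = -618308
√(b(-57*18, -1252) + p) = √((-1252 - (-57)*18) - 618308) = √((-1252 - 1*(-1026)) - 618308) = √((-1252 + 1026) - 618308) = √(-226 - 618308) = √(-618534) = 3*I*√68726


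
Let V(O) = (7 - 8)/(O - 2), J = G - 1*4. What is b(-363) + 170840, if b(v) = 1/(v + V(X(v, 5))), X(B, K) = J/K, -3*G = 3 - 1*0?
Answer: 185873917/1088 ≈ 1.7084e+5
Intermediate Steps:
G = -1 (G = -(3 - 1*0)/3 = -(3 + 0)/3 = -⅓*3 = -1)
J = -5 (J = -1 - 1*4 = -1 - 4 = -5)
X(B, K) = -5/K
V(O) = -1/(-2 + O)
b(v) = 1/(⅓ + v) (b(v) = 1/(v - 1/(-2 - 5/5)) = 1/(v - 1/(-2 - 5*⅕)) = 1/(v - 1/(-2 - 1)) = 1/(v - 1/(-3)) = 1/(v - 1*(-⅓)) = 1/(v + ⅓) = 1/(⅓ + v))
b(-363) + 170840 = 3/(1 + 3*(-363)) + 170840 = 3/(1 - 1089) + 170840 = 3/(-1088) + 170840 = 3*(-1/1088) + 170840 = -3/1088 + 170840 = 185873917/1088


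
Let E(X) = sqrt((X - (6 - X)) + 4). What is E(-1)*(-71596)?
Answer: -143192*I ≈ -1.4319e+5*I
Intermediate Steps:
E(X) = sqrt(-2 + 2*X) (E(X) = sqrt((X + (-6 + X)) + 4) = sqrt((-6 + 2*X) + 4) = sqrt(-2 + 2*X))
E(-1)*(-71596) = sqrt(-2 + 2*(-1))*(-71596) = sqrt(-2 - 2)*(-71596) = sqrt(-4)*(-71596) = (2*I)*(-71596) = -143192*I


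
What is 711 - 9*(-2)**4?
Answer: 567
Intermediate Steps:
711 - 9*(-2)**4 = 711 - 9*16 = 711 - 1*144 = 711 - 144 = 567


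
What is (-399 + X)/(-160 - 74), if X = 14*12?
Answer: 77/78 ≈ 0.98718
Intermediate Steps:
X = 168
(-399 + X)/(-160 - 74) = (-399 + 168)/(-160 - 74) = -231/(-234) = -231*(-1/234) = 77/78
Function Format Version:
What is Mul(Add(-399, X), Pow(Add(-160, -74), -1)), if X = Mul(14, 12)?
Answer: Rational(77, 78) ≈ 0.98718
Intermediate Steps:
X = 168
Mul(Add(-399, X), Pow(Add(-160, -74), -1)) = Mul(Add(-399, 168), Pow(Add(-160, -74), -1)) = Mul(-231, Pow(-234, -1)) = Mul(-231, Rational(-1, 234)) = Rational(77, 78)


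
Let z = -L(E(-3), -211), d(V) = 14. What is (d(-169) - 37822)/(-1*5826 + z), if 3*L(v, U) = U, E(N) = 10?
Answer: 113424/17267 ≈ 6.5688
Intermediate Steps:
L(v, U) = U/3
z = 211/3 (z = -(-211)/3 = -1*(-211/3) = 211/3 ≈ 70.333)
(d(-169) - 37822)/(-1*5826 + z) = (14 - 37822)/(-1*5826 + 211/3) = -37808/(-5826 + 211/3) = -37808/(-17267/3) = -37808*(-3/17267) = 113424/17267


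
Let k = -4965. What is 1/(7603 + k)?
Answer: 1/2638 ≈ 0.00037907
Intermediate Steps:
1/(7603 + k) = 1/(7603 - 4965) = 1/2638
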